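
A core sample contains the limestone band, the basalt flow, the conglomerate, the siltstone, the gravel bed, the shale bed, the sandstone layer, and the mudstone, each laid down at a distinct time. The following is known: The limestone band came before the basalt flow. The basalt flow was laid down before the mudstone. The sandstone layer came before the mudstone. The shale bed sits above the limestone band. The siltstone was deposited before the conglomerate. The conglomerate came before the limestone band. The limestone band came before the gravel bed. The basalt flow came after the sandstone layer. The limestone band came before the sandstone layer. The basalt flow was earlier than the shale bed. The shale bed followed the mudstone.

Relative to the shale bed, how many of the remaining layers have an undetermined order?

Forced before the shale bed: the basalt flow, the conglomerate, the limestone band, the mudstone, the sandstone layer, and the siltstone.
That leaves the gravel bed with no forced order relative to the shale bed — 1.

1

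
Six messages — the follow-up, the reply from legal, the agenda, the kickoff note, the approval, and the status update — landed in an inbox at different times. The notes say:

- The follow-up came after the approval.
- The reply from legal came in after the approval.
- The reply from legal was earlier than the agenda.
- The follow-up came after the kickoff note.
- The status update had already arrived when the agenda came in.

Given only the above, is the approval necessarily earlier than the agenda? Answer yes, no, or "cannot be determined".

yes

Chain the constraints: the approval → the reply from legal → the agenda. Each link is directly stated, so the approval comes before the agenda.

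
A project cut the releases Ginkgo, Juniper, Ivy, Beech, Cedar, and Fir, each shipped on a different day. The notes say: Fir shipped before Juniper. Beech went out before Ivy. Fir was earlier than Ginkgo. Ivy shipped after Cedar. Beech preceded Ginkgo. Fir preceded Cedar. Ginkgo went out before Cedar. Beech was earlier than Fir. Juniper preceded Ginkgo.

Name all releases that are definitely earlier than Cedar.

Beech, Fir, Ginkgo, Juniper

Directly stated before Cedar: Fir and Ginkgo.
Beech reaches Cedar via Beech → Fir → Cedar.
Juniper reaches Cedar via Juniper → Ginkgo → Cedar.
No chain forces Ivy ahead of Cedar.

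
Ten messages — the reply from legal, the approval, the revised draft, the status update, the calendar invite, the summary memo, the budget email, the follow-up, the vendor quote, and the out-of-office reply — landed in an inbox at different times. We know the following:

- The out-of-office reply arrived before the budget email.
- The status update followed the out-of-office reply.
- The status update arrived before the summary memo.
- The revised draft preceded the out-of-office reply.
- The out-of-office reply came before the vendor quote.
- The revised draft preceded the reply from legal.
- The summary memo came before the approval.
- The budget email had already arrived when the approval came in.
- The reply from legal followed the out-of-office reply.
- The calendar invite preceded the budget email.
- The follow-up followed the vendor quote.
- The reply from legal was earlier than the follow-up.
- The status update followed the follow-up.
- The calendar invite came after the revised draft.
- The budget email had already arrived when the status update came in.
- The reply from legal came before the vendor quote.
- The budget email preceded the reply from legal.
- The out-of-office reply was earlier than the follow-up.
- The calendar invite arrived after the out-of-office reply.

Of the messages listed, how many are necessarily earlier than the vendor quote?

5

Directly stated before the vendor quote: the out-of-office reply and the reply from legal.
The budget email reaches the vendor quote via the budget email → the reply from legal → the vendor quote.
The calendar invite reaches the vendor quote via the calendar invite → the budget email → the reply from legal → the vendor quote.
The revised draft reaches the vendor quote via the revised draft → the out-of-office reply → the vendor quote.
That's the budget email, the calendar invite, the out-of-office reply, the reply from legal, and the revised draft — 5 in all.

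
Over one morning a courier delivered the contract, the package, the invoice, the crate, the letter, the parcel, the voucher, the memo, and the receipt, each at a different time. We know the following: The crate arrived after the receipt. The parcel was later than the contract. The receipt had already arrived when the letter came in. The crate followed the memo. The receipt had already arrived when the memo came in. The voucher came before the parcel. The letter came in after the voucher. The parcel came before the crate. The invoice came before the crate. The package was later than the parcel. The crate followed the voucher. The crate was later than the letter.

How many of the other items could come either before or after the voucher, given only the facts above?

Forced after the voucher: the crate, the letter, the package, and the parcel.
That leaves the contract, the invoice, the memo, and the receipt with no forced order relative to the voucher — 4.

4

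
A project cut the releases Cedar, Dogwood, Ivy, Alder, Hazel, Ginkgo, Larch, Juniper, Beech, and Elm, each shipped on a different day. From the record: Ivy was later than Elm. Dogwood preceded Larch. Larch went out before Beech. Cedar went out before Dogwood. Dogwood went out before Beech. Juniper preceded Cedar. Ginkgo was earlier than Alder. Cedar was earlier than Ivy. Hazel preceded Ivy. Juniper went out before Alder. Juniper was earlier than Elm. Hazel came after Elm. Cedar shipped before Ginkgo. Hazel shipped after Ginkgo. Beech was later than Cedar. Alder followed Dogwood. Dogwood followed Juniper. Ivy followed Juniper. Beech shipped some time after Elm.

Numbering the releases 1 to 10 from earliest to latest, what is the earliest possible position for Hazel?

5

Cedar, Elm, Ginkgo, and Juniper must all come before Hazel — 4 forced predecessors.
Nothing else is forced ahead of Hazel, so its earliest slot is position 4 + 1 = 5.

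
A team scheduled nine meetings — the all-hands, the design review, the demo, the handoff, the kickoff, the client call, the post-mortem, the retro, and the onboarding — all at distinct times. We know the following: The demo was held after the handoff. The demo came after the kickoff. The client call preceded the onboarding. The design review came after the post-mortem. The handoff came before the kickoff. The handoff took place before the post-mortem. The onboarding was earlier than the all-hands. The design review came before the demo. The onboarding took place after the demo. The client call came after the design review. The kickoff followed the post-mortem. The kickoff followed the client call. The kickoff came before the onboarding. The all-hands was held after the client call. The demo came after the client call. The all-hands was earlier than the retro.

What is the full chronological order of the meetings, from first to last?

The constraints fix every adjacent pair, so only one ordering works:
the handoff → the post-mortem → the design review → the client call → the kickoff → the demo → the onboarding → the all-hands → the retro.

the handoff, the post-mortem, the design review, the client call, the kickoff, the demo, the onboarding, the all-hands, the retro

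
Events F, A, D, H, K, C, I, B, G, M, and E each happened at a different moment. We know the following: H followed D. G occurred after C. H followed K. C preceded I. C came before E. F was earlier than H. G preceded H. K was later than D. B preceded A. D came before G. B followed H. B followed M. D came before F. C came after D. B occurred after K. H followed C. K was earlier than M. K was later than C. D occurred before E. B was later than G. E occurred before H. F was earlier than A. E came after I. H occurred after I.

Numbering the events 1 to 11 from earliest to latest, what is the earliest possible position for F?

2

D must come before F — 1 forced predecessor.
Nothing else is forced ahead of F, so its earliest slot is position 1 + 1 = 2.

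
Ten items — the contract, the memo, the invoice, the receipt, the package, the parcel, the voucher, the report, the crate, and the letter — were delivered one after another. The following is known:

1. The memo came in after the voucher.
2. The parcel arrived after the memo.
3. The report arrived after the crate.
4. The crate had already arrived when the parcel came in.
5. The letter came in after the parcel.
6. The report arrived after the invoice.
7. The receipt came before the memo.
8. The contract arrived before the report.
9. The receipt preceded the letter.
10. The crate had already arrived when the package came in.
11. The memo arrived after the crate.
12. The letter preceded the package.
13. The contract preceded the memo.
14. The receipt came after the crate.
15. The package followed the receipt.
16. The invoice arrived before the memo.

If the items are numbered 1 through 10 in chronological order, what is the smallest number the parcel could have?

7

The contract, the crate, the invoice, the memo, the receipt, and the voucher must all come before the parcel — 6 forced predecessors.
Nothing else is forced ahead of the parcel, so its earliest slot is position 6 + 1 = 7.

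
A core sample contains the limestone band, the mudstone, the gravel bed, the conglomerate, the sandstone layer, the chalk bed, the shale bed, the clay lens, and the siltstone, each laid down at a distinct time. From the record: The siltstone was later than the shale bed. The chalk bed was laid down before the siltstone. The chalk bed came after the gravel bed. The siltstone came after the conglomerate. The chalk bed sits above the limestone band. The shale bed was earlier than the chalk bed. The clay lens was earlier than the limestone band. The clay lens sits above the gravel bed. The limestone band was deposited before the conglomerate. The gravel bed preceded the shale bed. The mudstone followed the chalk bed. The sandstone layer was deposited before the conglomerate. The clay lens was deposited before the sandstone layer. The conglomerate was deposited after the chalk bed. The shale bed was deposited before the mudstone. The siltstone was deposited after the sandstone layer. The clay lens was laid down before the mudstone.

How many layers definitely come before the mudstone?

Directly stated before the mudstone: the chalk bed, the clay lens, and the shale bed.
The gravel bed reaches the mudstone via the gravel bed → the clay lens → the mudstone.
The limestone band reaches the mudstone via the limestone band → the chalk bed → the mudstone.
No chain forces the siltstone (or any of the others) ahead of the mudstone.
That's the chalk bed, the clay lens, the gravel bed, the limestone band, and the shale bed — 5 in all.

5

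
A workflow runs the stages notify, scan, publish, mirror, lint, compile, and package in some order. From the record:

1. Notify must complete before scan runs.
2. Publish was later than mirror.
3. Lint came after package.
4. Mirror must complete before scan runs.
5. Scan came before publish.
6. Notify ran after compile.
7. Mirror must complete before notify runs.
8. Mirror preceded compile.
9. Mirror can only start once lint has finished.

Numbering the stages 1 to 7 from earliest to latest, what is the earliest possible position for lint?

Package must come before lint — 1 forced predecessor.
Nothing else is forced ahead of lint, so its earliest slot is position 1 + 1 = 2.

2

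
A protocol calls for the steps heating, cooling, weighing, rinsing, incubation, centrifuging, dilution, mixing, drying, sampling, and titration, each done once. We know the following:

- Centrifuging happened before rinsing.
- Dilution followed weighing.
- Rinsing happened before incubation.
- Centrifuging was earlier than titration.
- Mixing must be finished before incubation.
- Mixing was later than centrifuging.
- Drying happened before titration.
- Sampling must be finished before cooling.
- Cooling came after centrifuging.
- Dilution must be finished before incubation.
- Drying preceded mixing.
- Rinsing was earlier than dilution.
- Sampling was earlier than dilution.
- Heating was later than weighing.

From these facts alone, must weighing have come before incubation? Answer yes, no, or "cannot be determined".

Chain the constraints: weighing → dilution → incubation. Each link is directly stated, so weighing comes before incubation.

yes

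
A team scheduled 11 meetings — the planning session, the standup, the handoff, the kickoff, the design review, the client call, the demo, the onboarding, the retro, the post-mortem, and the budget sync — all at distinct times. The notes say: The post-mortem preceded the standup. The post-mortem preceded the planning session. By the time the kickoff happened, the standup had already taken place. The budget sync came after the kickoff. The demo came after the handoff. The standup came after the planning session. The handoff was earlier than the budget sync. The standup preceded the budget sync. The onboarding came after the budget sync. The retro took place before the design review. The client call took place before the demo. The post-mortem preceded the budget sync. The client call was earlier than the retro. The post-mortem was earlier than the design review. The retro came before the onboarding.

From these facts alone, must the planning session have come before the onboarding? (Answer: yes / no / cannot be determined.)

yes

Chain the constraints: the planning session → the standup → the budget sync → the onboarding. Each link is directly stated, so the planning session comes before the onboarding.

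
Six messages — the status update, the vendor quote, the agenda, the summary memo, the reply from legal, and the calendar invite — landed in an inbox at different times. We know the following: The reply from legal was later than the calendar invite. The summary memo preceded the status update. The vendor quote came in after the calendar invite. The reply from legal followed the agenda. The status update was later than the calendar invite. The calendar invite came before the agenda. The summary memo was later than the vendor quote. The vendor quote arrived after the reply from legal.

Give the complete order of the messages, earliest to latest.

The constraints fix every adjacent pair, so only one ordering works:
the calendar invite → the agenda → the reply from legal → the vendor quote → the summary memo → the status update.

the calendar invite, the agenda, the reply from legal, the vendor quote, the summary memo, the status update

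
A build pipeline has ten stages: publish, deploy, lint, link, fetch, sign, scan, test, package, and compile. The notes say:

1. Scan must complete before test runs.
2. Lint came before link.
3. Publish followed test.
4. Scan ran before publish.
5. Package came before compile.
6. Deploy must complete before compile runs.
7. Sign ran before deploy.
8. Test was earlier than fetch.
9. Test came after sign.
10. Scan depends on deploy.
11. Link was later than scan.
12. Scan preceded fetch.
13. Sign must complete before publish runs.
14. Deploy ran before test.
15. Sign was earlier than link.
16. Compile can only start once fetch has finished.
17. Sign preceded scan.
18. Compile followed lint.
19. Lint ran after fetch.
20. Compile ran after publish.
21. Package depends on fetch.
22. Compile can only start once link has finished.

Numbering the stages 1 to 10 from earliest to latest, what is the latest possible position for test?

Test must come before compile, fetch, link, lint, package, and publish — 6 stages forced after it.
Everything else can be placed before test in some valid order, so test can sit as late as position 10 − 6 = 4.

4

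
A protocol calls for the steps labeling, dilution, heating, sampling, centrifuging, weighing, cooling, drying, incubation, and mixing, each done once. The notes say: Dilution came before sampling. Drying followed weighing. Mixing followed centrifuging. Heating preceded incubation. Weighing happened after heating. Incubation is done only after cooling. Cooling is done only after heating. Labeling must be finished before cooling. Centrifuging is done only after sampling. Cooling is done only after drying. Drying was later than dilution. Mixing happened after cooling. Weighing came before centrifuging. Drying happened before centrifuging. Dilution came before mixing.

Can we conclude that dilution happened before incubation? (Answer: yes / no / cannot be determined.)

Chain the constraints: dilution → drying → cooling → incubation. Each link is directly stated, so dilution comes before incubation.

yes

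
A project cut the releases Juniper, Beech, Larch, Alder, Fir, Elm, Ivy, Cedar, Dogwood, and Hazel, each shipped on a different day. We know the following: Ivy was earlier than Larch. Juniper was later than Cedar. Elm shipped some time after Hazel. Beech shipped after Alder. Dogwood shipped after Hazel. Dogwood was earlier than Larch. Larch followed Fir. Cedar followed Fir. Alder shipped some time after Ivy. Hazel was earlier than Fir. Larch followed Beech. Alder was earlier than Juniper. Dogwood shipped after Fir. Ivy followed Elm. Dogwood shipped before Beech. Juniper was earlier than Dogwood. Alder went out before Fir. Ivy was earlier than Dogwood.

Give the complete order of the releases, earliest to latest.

Hazel, Elm, Ivy, Alder, Fir, Cedar, Juniper, Dogwood, Beech, Larch

The constraints fix every adjacent pair, so only one ordering works:
Hazel → Elm → Ivy → Alder → Fir → Cedar → Juniper → Dogwood → Beech → Larch.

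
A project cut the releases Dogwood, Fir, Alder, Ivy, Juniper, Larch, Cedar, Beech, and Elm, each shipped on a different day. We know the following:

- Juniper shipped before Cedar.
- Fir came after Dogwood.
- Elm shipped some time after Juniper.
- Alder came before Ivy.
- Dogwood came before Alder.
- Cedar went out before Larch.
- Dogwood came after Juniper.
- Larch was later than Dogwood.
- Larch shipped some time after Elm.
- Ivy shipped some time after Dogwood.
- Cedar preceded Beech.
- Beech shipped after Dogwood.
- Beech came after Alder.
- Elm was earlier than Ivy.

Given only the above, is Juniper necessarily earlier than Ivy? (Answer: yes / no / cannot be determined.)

Chain the constraints: Juniper → Elm → Ivy. Each link is directly stated, so Juniper comes before Ivy.

yes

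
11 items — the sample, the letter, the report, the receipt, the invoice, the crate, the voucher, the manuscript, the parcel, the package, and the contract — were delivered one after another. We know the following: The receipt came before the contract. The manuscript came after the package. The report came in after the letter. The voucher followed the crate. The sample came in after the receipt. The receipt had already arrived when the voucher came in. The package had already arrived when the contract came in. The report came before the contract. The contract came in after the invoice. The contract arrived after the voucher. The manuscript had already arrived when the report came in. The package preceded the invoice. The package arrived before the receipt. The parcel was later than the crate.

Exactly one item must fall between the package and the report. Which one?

Tracing the constraints gives the package → the manuscript → the report, so the manuscript sits after the package and before the report.
No other item is forced both after the package and before the report.

the manuscript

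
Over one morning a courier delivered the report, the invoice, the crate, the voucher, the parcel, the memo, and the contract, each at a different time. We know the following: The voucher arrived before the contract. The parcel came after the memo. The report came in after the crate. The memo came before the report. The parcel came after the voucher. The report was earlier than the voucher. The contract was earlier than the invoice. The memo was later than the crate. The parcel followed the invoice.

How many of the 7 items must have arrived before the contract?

4

Directly stated before the contract: the voucher.
The crate reaches the contract via the crate → the report → the voucher → the contract.
The memo reaches the contract via the memo → the report → the voucher → the contract.
The report reaches the contract via the report → the voucher → the contract.
No chain forces the parcel (or any of the others) ahead of the contract.
That's the crate, the memo, the report, and the voucher — 4 in all.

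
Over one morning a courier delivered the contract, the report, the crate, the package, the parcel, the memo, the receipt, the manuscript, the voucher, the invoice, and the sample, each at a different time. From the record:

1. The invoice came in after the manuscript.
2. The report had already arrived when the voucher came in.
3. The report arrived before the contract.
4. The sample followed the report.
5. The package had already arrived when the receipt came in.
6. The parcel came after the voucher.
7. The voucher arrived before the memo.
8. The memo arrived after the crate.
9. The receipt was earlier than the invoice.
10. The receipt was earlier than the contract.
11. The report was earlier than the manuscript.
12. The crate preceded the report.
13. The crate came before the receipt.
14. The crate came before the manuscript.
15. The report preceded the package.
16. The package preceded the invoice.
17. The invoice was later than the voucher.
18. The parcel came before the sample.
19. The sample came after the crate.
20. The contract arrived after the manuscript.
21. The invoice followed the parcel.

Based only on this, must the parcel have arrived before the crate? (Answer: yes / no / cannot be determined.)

Tracing the constraints gives the crate → the report → the voucher → the parcel, so the crate must come before the parcel.
That means the parcel cannot be before the crate.

no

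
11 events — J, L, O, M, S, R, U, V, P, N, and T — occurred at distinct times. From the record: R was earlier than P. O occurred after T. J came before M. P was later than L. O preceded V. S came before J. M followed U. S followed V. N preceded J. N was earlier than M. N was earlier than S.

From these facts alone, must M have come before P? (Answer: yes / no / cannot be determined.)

cannot be determined

No chain of stated constraints runs from M to P, and none runs from P to M either.
So the relative order of M and P is not fixed by the given facts.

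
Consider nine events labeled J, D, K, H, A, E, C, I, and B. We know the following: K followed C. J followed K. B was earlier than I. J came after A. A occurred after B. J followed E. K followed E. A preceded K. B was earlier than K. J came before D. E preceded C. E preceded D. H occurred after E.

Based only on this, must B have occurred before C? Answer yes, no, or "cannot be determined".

No chain of stated constraints runs from B to C, and none runs from C to B either.
So the relative order of B and C is not fixed by the given facts.

cannot be determined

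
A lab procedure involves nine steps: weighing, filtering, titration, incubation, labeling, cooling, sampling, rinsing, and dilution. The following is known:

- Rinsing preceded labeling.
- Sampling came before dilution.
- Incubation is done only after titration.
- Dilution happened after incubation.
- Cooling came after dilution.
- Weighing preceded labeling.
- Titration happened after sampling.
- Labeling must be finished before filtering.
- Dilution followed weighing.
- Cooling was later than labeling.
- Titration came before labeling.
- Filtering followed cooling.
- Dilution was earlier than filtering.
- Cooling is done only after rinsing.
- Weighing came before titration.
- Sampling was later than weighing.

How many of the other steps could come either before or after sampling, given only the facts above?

Forced before sampling: weighing; forced after sampling: cooling, dilution, filtering, incubation, labeling, and titration.
That leaves rinsing with no forced order relative to sampling — 1.

1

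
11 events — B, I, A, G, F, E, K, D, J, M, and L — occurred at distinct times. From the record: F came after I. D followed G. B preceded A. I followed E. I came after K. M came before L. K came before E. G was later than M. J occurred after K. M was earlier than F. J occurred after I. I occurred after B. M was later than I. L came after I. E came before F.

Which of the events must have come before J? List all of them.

Directly stated before J: I and K.
B reaches J via B → I → J.
E reaches J via E → I → J.

B, E, I, K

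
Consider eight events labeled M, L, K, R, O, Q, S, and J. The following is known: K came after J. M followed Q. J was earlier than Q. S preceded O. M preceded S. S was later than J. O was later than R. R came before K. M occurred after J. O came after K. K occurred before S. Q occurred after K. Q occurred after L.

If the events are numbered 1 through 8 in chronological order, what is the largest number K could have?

K must come before M, O, Q, and S — 4 events forced after it.
Everything else can be placed before K in some valid order, so K can sit as late as position 8 − 4 = 4.

4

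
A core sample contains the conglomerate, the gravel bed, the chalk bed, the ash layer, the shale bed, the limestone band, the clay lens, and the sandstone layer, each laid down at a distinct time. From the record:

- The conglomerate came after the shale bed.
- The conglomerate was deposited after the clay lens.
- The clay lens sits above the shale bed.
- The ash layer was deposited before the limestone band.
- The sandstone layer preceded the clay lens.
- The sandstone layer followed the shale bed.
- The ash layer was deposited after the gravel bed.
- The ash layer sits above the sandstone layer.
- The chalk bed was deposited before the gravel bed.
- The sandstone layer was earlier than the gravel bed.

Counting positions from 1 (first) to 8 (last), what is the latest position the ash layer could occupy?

7

The ash layer must come before the limestone band — 1 layer forced after it.
Everything else can be placed before the ash layer in some valid order, so the ash layer can sit as late as position 8 − 1 = 7.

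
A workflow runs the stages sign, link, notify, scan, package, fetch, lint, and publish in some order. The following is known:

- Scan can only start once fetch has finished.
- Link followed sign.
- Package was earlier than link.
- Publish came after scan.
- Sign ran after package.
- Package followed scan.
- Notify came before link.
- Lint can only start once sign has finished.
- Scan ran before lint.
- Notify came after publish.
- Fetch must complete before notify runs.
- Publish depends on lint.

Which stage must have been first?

Fetch has a chain of constraints placing it before every other stage, so fetch must be first.

fetch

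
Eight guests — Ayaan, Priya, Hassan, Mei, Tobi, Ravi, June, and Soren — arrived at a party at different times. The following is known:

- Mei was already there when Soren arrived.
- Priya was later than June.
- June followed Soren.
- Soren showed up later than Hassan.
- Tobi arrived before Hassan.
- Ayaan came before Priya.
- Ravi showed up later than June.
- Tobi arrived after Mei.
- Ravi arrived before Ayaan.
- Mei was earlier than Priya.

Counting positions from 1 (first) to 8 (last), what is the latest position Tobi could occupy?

2

Tobi must come before Ayaan, Hassan, June, Priya, Ravi, and Soren — 6 guests forced after them.
Everything else can be placed before Tobi in some valid order, so Tobi can sit as late as position 8 − 6 = 2.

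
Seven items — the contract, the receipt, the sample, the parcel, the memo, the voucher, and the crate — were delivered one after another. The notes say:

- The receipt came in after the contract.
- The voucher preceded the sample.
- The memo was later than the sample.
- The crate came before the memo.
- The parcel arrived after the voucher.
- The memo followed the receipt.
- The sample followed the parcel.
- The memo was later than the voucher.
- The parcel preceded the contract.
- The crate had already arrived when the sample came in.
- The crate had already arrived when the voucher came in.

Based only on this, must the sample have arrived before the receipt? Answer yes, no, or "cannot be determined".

cannot be determined

No chain of stated constraints runs from the sample to the receipt, and none runs from the receipt to the sample either.
So the relative order of the sample and the receipt is not fixed by the given facts.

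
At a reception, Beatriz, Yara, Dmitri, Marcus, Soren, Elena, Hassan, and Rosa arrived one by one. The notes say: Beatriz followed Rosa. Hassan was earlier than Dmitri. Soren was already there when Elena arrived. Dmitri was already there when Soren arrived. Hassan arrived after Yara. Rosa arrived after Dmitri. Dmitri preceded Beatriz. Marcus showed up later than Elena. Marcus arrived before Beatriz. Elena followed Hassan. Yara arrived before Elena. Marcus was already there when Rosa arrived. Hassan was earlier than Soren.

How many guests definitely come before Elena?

Directly stated before Elena: Hassan, Soren, and Yara.
Dmitri reaches Elena via Dmitri → Soren → Elena.
No chain forces Beatriz (or any of the others) ahead of Elena.
That's Dmitri, Hassan, Soren, and Yara — 4 in all.

4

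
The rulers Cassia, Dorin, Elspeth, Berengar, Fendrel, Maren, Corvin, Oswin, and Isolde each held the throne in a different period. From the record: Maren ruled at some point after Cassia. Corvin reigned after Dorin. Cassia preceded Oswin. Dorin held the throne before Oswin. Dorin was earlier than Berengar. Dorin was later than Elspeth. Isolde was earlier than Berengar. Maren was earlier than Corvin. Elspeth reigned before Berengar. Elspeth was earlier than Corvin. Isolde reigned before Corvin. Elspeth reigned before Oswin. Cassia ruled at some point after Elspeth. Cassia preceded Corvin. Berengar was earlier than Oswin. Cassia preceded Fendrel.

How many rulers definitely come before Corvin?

Directly stated before Corvin: Cassia, Dorin, Elspeth, Isolde, and Maren.
No chain forces Fendrel (or any of the others) ahead of Corvin.
That's Cassia, Dorin, Elspeth, Isolde, and Maren — 5 in all.

5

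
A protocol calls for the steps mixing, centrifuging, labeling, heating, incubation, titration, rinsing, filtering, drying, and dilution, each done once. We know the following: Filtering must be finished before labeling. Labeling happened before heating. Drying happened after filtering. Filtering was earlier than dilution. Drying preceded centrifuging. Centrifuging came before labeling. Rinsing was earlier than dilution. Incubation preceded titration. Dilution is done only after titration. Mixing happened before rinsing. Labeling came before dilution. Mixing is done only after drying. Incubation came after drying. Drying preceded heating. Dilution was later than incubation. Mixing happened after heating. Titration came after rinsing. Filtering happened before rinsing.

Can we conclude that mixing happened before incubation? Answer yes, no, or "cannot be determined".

No chain of stated constraints runs from mixing to incubation, and none runs from incubation to mixing either.
So the relative order of mixing and incubation is not fixed by the given facts.

cannot be determined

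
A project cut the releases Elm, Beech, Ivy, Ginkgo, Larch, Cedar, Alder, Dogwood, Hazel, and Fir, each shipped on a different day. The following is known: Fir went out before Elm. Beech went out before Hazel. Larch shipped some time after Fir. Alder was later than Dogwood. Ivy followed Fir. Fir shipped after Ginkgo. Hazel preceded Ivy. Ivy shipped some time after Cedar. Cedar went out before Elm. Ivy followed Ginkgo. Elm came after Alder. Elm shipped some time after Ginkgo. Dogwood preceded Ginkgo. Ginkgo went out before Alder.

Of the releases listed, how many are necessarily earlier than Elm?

5

Directly stated before Elm: Alder, Cedar, Fir, and Ginkgo.
Dogwood reaches Elm via Dogwood → Ginkgo → Elm.
That's Alder, Cedar, Dogwood, Fir, and Ginkgo — 5 in all.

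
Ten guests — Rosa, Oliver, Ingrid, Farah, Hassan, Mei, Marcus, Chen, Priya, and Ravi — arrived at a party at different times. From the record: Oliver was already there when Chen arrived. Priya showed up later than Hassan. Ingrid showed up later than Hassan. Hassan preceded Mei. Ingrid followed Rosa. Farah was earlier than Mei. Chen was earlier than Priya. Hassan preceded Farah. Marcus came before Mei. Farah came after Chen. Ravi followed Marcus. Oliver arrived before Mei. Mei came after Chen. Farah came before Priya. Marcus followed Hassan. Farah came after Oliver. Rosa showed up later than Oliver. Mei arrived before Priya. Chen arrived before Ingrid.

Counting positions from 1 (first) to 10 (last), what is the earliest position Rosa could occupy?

Oliver must come before Rosa — 1 forced predecessor.
Nothing else is forced ahead of Rosa, so their earliest slot is position 1 + 1 = 2.

2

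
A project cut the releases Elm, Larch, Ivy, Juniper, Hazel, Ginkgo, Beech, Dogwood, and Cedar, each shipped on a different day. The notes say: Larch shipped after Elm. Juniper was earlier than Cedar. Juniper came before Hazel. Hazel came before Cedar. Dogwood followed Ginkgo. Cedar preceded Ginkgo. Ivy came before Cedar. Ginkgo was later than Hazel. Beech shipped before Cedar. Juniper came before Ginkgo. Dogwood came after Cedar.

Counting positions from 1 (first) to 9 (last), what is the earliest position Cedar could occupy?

5

Beech, Hazel, Ivy, and Juniper must all come before Cedar — 4 forced predecessors.
Nothing else is forced ahead of Cedar, so its earliest slot is position 4 + 1 = 5.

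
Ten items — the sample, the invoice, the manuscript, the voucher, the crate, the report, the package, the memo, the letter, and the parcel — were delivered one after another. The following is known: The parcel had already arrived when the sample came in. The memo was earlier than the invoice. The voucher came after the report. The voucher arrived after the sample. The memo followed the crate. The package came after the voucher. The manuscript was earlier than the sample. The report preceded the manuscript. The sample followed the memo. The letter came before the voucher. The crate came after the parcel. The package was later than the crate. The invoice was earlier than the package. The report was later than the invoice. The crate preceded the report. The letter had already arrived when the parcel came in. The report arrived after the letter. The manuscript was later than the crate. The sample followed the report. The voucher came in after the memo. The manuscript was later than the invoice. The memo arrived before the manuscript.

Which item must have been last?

the package

Every other item has a chain of constraints placing it before the package, so the package is last.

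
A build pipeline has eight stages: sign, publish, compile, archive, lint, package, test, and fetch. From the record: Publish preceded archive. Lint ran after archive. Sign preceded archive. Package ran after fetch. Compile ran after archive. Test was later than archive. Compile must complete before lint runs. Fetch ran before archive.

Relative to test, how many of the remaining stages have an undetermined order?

3

Forced before test: archive, fetch, publish, and sign.
That leaves compile, lint, and package with no forced order relative to test — 3.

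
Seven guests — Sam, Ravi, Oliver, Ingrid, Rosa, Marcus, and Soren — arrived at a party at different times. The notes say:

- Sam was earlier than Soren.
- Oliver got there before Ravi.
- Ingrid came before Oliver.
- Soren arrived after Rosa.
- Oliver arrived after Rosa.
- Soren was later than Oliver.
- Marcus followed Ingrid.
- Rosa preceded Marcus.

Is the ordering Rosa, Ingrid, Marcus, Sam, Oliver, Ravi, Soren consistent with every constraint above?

Check each stated constraint against the proposed order — e.g. Rosa is ahead of Oliver; Rosa is ahead of Soren. Every pair is in the required order; nothing is violated.

yes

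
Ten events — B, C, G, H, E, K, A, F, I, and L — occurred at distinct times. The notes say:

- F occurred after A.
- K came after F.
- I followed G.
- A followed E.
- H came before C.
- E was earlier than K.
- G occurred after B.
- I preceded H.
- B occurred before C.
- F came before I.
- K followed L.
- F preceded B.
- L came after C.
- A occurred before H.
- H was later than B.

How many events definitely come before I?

5

Directly stated before I: F and G.
A reaches I via A → F → I.
B reaches I via B → G → I.
E reaches I via E → A → F → I.
That's A, B, E, F, and G — 5 in all.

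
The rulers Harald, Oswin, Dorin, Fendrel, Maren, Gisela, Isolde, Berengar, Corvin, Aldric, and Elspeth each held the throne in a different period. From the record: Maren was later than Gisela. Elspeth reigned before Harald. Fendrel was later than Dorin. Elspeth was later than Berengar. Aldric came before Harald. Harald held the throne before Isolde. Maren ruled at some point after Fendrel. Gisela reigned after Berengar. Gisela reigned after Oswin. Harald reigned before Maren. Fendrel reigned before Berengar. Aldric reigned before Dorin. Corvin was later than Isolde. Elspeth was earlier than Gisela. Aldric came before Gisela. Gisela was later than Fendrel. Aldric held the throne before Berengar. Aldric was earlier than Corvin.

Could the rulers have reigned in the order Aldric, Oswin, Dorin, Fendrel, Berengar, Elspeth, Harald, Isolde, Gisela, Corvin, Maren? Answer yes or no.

Check each stated constraint against the proposed order — e.g. Aldric is ahead of Gisela; Aldric is ahead of Corvin. Every pair is in the required order; nothing is violated.

yes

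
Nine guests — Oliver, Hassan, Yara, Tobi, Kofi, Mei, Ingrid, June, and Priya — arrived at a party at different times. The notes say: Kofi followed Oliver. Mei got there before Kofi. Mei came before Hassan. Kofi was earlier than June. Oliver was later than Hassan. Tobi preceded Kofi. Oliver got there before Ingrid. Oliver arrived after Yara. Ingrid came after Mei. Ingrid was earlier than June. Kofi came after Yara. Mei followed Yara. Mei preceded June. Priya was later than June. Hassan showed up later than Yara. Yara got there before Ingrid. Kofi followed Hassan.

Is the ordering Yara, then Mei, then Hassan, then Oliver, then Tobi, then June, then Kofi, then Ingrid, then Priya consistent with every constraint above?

The constraints require Kofi before June, but in the proposed sequence June appears ahead of Kofi. That one violation is enough.

no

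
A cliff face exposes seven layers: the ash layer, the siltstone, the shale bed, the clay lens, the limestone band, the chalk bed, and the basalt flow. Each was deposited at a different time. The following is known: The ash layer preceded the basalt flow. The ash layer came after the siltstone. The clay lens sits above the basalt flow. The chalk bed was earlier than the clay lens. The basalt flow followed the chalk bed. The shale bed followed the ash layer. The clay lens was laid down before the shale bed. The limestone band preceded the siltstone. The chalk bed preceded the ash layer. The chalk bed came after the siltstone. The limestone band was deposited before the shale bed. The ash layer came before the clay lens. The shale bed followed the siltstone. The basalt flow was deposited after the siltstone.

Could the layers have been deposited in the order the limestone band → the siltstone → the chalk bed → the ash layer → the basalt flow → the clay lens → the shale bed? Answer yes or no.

Check each stated constraint against the proposed order — e.g. the siltstone is ahead of the shale bed; the limestone band is ahead of the shale bed. Every pair is in the required order; nothing is violated.

yes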